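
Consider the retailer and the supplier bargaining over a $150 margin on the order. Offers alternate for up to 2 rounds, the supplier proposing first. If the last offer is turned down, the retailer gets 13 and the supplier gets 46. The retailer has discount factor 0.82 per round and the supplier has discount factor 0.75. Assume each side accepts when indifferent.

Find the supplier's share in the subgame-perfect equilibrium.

Round 2 (the retailer proposes): the supplier gets 46 if talks fail, so the retailer offers 46 and keeps 104.
Round 1 (the supplier proposes): the retailer can get 104 next round, worth 0.82 × 104 = 85.28 now; the supplier offers that and keeps 64.72.

64.72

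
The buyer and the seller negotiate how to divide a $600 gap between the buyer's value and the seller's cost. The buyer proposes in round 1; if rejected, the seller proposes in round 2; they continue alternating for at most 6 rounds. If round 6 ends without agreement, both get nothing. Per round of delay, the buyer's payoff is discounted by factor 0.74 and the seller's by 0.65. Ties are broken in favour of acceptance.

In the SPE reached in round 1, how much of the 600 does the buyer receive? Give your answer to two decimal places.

359.60

Round 6 (the seller proposes): the buyer will accept anything ≥ 0, so the seller offers 0 and keeps 600.
Round 5 (the buyer proposes): the seller can get 600 next round, worth 0.65 × 600 = 390 now; the buyer offers that and keeps 210.
Round 4 (the seller proposes): the buyer can get 210 next round, worth 0.74 × 210 = 155.4 now; the seller offers that and keeps 444.6.
Round 3 (the buyer proposes): the seller can get 444.6 next round, worth 0.65 × 444.6 = 288.99 now; the buyer offers that and keeps 311.01.
Round 2 (the seller proposes): the buyer can get 311.01 next round, worth 0.74 × 311.01 = 230.1474 now; the seller offers that and keeps 369.8526.
Round 1 (the buyer proposes): the seller can get 369.8526 next round, worth 0.65 × 369.8526 = 240.40419 now; the buyer offers that and keeps 359.59581.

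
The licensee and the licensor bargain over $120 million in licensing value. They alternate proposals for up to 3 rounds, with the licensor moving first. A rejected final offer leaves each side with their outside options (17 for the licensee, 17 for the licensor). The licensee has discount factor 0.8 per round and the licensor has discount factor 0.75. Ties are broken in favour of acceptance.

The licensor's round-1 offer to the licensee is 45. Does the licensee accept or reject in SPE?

Round 3 (the licensor proposes): the licensee gets 17 if talks fail, so the licensor offers 17 and keeps 103.
Round 2 (the licensee proposes): the licensor can get 103 next round, worth 0.75 × 103 = 77.25 now; the licensee offers that and keeps 42.75.
So by rejecting in round 1, the licensee gets 42.75 next round, worth 0.8 × 42.75 = 34.2 now.
Offer 45 ≥ 34.2, so the licensee accepts.

Accept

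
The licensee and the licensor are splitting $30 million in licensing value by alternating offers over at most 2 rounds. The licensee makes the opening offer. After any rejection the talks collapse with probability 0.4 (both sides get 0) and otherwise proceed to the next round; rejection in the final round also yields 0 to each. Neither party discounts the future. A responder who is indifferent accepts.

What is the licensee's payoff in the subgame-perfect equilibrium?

Round 2 (the licensor proposes): the licensee will accept anything ≥ 0, so the licensor offers 0 and keeps 30.
Round 1 (the licensee proposes): rejecting gives the licensor an expected 0.6 × 30 = 18; the licensee offers that and keeps 12.

12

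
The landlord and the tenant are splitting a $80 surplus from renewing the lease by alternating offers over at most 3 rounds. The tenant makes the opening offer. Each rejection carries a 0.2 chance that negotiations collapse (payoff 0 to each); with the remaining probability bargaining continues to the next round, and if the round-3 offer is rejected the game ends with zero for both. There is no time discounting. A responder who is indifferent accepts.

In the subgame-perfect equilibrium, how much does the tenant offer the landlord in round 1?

12.8

Round 3 (the tenant proposes): rejection yields 0 for the landlord; the tenant offers 0 and keeps 80.
Round 2 (the landlord proposes): rejecting gives the tenant an expected 0.8 × 80 = 64, so the landlord offers 64, keeping 16.
Round 1 (the tenant proposes): rejecting gives the landlord an expected 0.8 × 16 = 12.8; the tenant offers that and keeps 67.2.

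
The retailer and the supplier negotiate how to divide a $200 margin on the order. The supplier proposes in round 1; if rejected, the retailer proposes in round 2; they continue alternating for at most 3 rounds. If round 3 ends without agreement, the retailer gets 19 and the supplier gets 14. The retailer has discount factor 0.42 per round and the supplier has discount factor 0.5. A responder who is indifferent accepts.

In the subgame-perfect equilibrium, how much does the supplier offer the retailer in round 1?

Round 3 (the supplier proposes): the retailer gets 19 if talks fail, so the supplier offers 19 and keeps 181.
Round 2 (the retailer proposes): the supplier can get 181 next round, worth 0.5 × 181 = 90.5 now, so the retailer offers 90.5, keeping 109.5.
Round 1 (the supplier proposes): the retailer can get 109.5 next round, worth 0.42 × 109.5 = 45.99 now; the supplier offers that and keeps 154.01.

45.99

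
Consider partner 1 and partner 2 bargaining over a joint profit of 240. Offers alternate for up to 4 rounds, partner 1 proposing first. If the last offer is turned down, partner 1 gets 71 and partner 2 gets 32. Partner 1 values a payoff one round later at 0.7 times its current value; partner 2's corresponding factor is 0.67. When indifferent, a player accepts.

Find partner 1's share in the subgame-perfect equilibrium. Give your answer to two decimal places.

Round 4 (partner 2 proposes): partner 1 gets 71 if talks fail, so partner 2 offers 71 and keeps 169.
Round 3 (partner 1 proposes): partner 2 can get 169 next round, worth 0.67 × 169 = 113.23 now. Partner 1 offers 113.23 and keeps 240 − 113.23 = 126.77.
Round 2 (partner 2 proposes): partner 1 can get 126.77 next round, worth 0.7 × 126.77 = 88.739 now, so partner 2 offers 88.739, keeping 151.261.
Round 1 (partner 1 proposes): partner 2 can get 151.261 next round, worth 0.67 × 151.261 = 101.34487 now; partner 1 offers that and keeps 138.65513.

138.66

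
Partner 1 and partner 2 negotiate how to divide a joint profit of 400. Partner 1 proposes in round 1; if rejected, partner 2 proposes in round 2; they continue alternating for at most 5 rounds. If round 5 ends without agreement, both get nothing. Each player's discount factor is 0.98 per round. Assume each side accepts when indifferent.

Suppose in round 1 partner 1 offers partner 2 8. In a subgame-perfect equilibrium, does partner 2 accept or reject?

Round 5 (partner 1 proposes): rejection yields 0 for partner 2; partner 1 offers 0 and keeps 400.
Round 4 (partner 2 proposes): partner 1 can get 400 next round, worth 0.98 × 400 = 392 now. Partner 2 offers 392 and keeps 400 − 392 = 8.
Round 3 (partner 1 proposes): partner 2 can get 8 next round, worth 0.98 × 8 = 7.84 now; partner 1 offers that and keeps 392.16.
Round 2 (partner 2 proposes): partner 1 can get 392.16 next round, worth 0.98 × 392.16 = 384.3168 now; partner 2 offers that and keeps 15.6832.
So by rejecting in round 1, partner 2 gets 15.6832 next round, worth 0.98 × 15.6832 = 15.369536 now.
Offer 8 < 15.369536, so partner 2 rejects.

Reject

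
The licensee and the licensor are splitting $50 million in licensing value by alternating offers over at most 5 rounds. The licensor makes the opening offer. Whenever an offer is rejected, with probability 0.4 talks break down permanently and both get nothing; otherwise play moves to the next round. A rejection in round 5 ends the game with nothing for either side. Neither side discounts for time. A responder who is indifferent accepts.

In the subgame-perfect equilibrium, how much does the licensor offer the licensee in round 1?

16.32

By backward induction:
Round 5 (the licensor proposes): the licensee will accept anything ≥ 0, so the licensor offers 0 and keeps 50.
Round 4 (the licensee proposes): rejecting gives the licensor an expected 0.6 × 50 = 30. The licensee offers 30 and keeps 50 − 30 = 20.
Round 3 (the licensor proposes): rejecting gives the licensee an expected 0.6 × 20 = 12. The licensor offers 12 and keeps 50 − 12 = 38.
Round 2 (the licensee proposes): rejecting gives the licensor an expected 0.6 × 38 = 22.8; the licensee offers that and keeps 27.2.
Round 1 (the licensor proposes): rejecting gives the licensee an expected 0.6 × 27.2 = 16.32; the licensor offers that and keeps 33.68.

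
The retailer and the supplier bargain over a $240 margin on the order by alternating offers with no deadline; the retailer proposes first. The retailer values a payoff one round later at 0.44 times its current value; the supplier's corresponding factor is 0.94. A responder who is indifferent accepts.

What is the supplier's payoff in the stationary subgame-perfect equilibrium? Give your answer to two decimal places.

When the retailer proposes, the supplier accepts any offer worth at least 0.94 times what the supplier would get by proposing next round; and vice versa.
This gives x = 240 − 0.94y and y = 240 − 0.44x, where x and y are each side's share when it proposes.
Hence (1 − 0.94·0.44)x = 240(1 − 0.94), i.e. 0.5864·x = 14.4.
x ≈ 24.5566; the supplier's share is 240 − x ≈ 215.4434.

215.44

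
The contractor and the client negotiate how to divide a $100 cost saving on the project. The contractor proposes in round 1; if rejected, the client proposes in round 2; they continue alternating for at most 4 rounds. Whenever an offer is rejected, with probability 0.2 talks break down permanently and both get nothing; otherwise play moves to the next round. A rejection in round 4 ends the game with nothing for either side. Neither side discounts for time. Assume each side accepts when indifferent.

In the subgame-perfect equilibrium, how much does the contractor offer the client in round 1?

Round 4 (the client proposes): the contractor will accept anything ≥ 0, so the client offers 0 and keeps 100.
Round 3 (the contractor proposes): rejecting gives the client an expected 0.8 × 100 = 80, so the contractor offers 80, keeping 20.
Round 2 (the client proposes): rejecting gives the contractor an expected 0.8 × 20 = 16, so the client offers 16, keeping 84.
Round 1 (the contractor proposes): rejecting gives the client an expected 0.8 × 84 = 67.2. The contractor offers 67.2 and keeps 100 − 67.2 = 32.8.

67.2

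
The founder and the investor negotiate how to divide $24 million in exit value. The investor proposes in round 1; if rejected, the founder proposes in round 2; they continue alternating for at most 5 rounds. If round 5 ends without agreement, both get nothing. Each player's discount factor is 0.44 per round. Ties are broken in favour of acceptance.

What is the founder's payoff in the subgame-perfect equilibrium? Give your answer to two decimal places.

Work backward from the last round.
Round 5 (the investor proposes): rejection yields 0 for the founder; the investor offers 0 and keeps 24.
Round 4 (the founder proposes): the investor can get 24 next round, worth 0.44 × 24 = 10.56 now, so the founder offers 10.56, keeping 13.44.
Round 3 (the investor proposes): the founder can get 13.44 next round, worth 0.44 × 13.44 = 5.9136 now, so the investor offers 5.9136, keeping 18.0864.
Round 2 (the founder proposes): the investor can get 18.0864 next round, worth 0.44 × 18.0864 = 7.958016 now. The founder offers 7.958016 and keeps 24 − 7.958016 = 16.041984.
Round 1 (the investor proposes): the founder can get 16.041984 next round, worth 0.44 × 16.041984 = 7.05847296 now, so the investor offers 7.05847296, keeping 16.94152704.

7.06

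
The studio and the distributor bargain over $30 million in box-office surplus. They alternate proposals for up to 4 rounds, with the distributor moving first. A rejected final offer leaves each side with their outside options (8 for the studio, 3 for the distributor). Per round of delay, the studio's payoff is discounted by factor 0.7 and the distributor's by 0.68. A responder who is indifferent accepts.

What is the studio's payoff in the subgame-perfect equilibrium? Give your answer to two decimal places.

15.72

Solve by backward induction from round 4.
Round 4 (the studio proposes): the distributor gets 3 if talks fail, so the studio offers 3 and keeps 27.
Round 3 (the distributor proposes): the studio can get 27 next round, worth 0.7 × 27 = 18.9 now, so the distributor offers 18.9, keeping 11.1.
Round 2 (the studio proposes): the distributor can get 11.1 next round, worth 0.68 × 11.1 = 7.548 now, so the studio offers 7.548, keeping 22.452.
Round 1 (the distributor proposes): the studio can get 22.452 next round, worth 0.7 × 22.452 = 15.7164 now; the distributor offers that and keeps 14.2836.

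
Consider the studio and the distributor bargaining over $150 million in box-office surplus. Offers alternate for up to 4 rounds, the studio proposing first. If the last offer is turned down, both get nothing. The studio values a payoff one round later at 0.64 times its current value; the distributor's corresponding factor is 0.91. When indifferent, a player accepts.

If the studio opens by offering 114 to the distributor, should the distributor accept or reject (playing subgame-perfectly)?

Reject

Round 4 (the distributor proposes): rejection yields 0 for the studio; the distributor offers 0 and keeps 150.
Round 3 (the studio proposes): the distributor can get 150 next round, worth 0.91 × 150 = 136.5 now, so the studio offers 136.5, keeping 13.5.
Round 2 (the distributor proposes): the studio can get 13.5 next round, worth 0.64 × 13.5 = 8.64 now. The distributor offers 8.64 and keeps 150 − 8.64 = 141.36.
So by rejecting in round 1, the distributor gets 141.36 next round, worth 0.91 × 141.36 = 128.6376 now.
Offer 114 < 128.6376, so the distributor rejects.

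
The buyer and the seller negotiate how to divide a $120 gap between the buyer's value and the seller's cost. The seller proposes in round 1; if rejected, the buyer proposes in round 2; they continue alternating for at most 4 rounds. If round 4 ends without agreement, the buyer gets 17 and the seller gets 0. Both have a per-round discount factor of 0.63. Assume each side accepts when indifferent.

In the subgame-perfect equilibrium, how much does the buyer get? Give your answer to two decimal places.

57.98

Round 4 (the buyer proposes): rejection yields 0 for the seller; the buyer offers 0 and keeps 120.
Round 3 (the seller proposes): the buyer can get 120 next round, worth 0.63 × 120 = 75.6 now, so the seller offers 75.6, keeping 44.4.
Round 2 (the buyer proposes): the seller can get 44.4 next round, worth 0.63 × 44.4 = 27.972 now, so the buyer offers 27.972, keeping 92.028.
Round 1 (the seller proposes): the buyer can get 92.028 next round, worth 0.63 × 92.028 = 57.97764 now, so the seller offers 57.97764, keeping 62.02236.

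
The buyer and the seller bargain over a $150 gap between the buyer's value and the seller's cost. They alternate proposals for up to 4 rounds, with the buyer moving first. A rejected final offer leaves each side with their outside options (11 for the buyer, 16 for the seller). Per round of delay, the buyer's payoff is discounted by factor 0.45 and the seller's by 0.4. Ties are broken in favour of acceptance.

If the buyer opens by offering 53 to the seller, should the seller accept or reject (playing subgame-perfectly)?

Accept

Round 4 (the seller proposes): the buyer gets 11 if talks fail, so the seller offers 11 and keeps 139.
Round 3 (the buyer proposes): the seller can get 139 next round, worth 0.4 × 139 = 55.6 now, so the buyer offers 55.6, keeping 94.4.
Round 2 (the seller proposes): the buyer can get 94.4 next round, worth 0.45 × 94.4 = 42.48 now, so the seller offers 42.48, keeping 107.52.
So by rejecting in round 1, the seller gets 107.52 next round, worth 0.4 × 107.52 = 43.008 now.
Offer 53 ≥ 43.008, so the seller accepts.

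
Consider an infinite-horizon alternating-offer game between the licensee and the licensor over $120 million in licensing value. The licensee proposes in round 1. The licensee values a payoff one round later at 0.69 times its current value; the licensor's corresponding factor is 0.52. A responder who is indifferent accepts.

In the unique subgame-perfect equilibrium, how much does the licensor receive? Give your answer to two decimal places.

Let x be the licensee's share when the licensee proposes and y be the licensor's share when the licensor proposes.
The licensor accepts iff offered ≥ 0.52·y, so x = 120 − 0.52y. Symmetrically y = 120 − 0.69x.
Substituting: x = 120 − 0.52(120 − 0.69x), giving x(1 − 0.69·0.52) = 120(1 − 0.52).
So x = 120 × 0.48 / 0.6412 ≈ 89.8316, and the licensor receives 120 − x ≈ 30.1684.

30.17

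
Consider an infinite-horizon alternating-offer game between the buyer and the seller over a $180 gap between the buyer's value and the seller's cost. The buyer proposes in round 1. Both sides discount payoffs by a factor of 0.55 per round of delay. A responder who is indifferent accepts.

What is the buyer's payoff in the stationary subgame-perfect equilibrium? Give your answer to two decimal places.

116.13

Let x be the buyer's share when the buyer proposes and y be the seller's share when the seller proposes.
The seller accepts iff offered ≥ 0.55·y, so x = 180 − 0.55y. Symmetrically y = 180 − 0.55x.
Substituting: x = 180 − 0.55(180 − 0.55x), giving x(1 − 0.55·0.55) = 180(1 − 0.55).
So x = 180 × 0.45 / 0.6975 ≈ 116.1290, and the seller receives 180 − x ≈ 63.8710.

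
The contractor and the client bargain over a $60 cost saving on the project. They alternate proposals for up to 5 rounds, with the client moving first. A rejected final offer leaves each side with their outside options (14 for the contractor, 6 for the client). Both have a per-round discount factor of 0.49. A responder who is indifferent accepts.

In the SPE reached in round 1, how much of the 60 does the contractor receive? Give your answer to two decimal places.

19.40

Round 5 (the client proposes): the contractor gets 14 if talks fail, so the client offers 14 and keeps 46.
Round 4 (the contractor proposes): the client can get 46 next round, worth 0.49 × 46 = 22.54 now; the contractor offers that and keeps 37.46.
Round 3 (the client proposes): the contractor can get 37.46 next round, worth 0.49 × 37.46 = 18.3554 now; the client offers that and keeps 41.6446.
Round 2 (the contractor proposes): the client can get 41.6446 next round, worth 0.49 × 41.6446 = 20.405854 now. The contractor offers 20.405854 and keeps 60 − 20.405854 = 39.594146.
Round 1 (the client proposes): the contractor can get 39.594146 next round, worth 0.49 × 39.594146 = 19.40113154 now; the client offers that and keeps 40.59886846.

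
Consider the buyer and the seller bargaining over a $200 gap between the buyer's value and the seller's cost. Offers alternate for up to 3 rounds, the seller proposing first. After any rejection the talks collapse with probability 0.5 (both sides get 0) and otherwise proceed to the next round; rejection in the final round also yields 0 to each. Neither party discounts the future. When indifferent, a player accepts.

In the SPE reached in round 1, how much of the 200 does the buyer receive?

50

Round 3 (the seller proposes): the buyer will accept anything ≥ 0, so the seller offers 0 and keeps 200.
Round 2 (the buyer proposes): rejecting gives the seller an expected 0.5 × 200 = 100, so the buyer offers 100, keeping 100.
Round 1 (the seller proposes): rejecting gives the buyer an expected 0.5 × 100 = 50, so the seller offers 50, keeping 150.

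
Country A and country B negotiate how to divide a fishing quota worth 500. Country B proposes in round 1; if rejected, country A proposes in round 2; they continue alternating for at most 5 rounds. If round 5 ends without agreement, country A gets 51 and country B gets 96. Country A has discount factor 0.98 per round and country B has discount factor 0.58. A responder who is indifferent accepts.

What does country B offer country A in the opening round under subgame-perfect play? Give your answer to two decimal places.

339.25

Round 5 (country B proposes): country A gets 51 if talks fail, so country B offers 51 and keeps 449.
Round 4 (country A proposes): country B can get 449 next round, worth 0.58 × 449 = 260.42 now. Country A offers 260.42 and keeps 500 − 260.42 = 239.58.
Round 3 (country B proposes): country A can get 239.58 next round, worth 0.98 × 239.58 = 234.7884 now. Country B offers 234.7884 and keeps 500 − 234.7884 = 265.2116.
Round 2 (country A proposes): country B can get 265.2116 next round, worth 0.58 × 265.2116 = 153.822728 now; country A offers that and keeps 346.177272.
Round 1 (country B proposes): country A can get 346.177272 next round, worth 0.98 × 346.177272 = 339.25372656 now; country B offers that and keeps 160.74627344.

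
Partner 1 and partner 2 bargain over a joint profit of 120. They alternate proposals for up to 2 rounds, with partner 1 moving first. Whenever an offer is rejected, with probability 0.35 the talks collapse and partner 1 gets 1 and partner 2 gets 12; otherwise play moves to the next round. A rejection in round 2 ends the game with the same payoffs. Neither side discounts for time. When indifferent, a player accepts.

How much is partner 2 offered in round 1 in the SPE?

81.55

Round 2 (partner 2 proposes): partner 1 gets 1 if talks fail, so partner 2 offers 1 and keeps 119.
Round 1 (partner 1 proposes): rejecting gives partner 2 an expected 0.65 × 119 + 0.35 × 12 = 81.55, so partner 1 offers 81.55, keeping 38.45.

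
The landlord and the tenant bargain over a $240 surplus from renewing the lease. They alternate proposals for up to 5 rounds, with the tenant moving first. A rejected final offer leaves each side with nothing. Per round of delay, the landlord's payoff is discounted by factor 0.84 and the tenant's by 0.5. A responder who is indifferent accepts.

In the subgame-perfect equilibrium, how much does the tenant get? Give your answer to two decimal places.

96.86

Solve by backward induction from round 5.
Round 5 (the tenant proposes): rejection yields 0 for the landlord; the tenant offers 0 and keeps 240.
Round 4 (the landlord proposes): the tenant can get 240 next round, worth 0.5 × 240 = 120 now; the landlord offers that and keeps 120.
Round 3 (the tenant proposes): the landlord can get 120 next round, worth 0.84 × 120 = 100.8 now, so the tenant offers 100.8, keeping 139.2.
Round 2 (the landlord proposes): the tenant can get 139.2 next round, worth 0.5 × 139.2 = 69.6 now. The landlord offers 69.6 and keeps 240 − 69.6 = 170.4.
Round 1 (the tenant proposes): the landlord can get 170.4 next round, worth 0.84 × 170.4 = 143.136 now; the tenant offers that and keeps 96.864.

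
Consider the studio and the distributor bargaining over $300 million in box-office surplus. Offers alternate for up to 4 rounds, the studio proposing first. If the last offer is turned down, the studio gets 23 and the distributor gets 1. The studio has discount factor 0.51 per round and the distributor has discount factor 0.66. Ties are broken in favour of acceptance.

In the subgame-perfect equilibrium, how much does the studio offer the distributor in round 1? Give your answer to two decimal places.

Round 4 (the distributor proposes): the studio gets 23 if talks fail, so the distributor offers 23 and keeps 277.
Round 3 (the studio proposes): the distributor can get 277 next round, worth 0.66 × 277 = 182.82 now, so the studio offers 182.82, keeping 117.18.
Round 2 (the distributor proposes): the studio can get 117.18 next round, worth 0.51 × 117.18 = 59.7618 now. The distributor offers 59.7618 and keeps 300 − 59.7618 = 240.2382.
Round 1 (the studio proposes): the distributor can get 240.2382 next round, worth 0.66 × 240.2382 = 158.557212 now; the studio offers that and keeps 141.442788.

158.56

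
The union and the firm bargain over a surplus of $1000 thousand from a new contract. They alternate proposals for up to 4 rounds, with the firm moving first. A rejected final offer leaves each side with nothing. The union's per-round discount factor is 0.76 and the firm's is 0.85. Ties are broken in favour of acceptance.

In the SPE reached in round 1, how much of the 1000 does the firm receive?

Round 4 (the union proposes): rejection yields 0 for the firm; the union offers 0 and keeps 1000.
Round 3 (the firm proposes): the union can get 1000 next round, worth 0.76 × 1000 = 760 now, so the firm offers 760, keeping 240.
Round 2 (the union proposes): the firm can get 240 next round, worth 0.85 × 240 = 204 now, so the union offers 204, keeping 796.
Round 1 (the firm proposes): the union can get 796 next round, worth 0.76 × 796 = 604.96 now; the firm offers that and keeps 395.04.

395.04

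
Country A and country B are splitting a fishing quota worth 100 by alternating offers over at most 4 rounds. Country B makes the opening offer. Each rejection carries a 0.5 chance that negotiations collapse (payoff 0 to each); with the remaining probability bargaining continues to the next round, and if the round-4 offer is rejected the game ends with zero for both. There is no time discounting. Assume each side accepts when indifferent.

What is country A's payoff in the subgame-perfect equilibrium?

37.5

Round 4 (country A proposes): country B will accept anything ≥ 0, so country A offers 0 and keeps 100.
Round 3 (country B proposes): rejecting gives country A an expected 0.5 × 100 = 50; country B offers that and keeps 50.
Round 2 (country A proposes): rejecting gives country B an expected 0.5 × 50 = 25. Country A offers 25 and keeps 100 − 25 = 75.
Round 1 (country B proposes): rejecting gives country A an expected 0.5 × 75 = 37.5; country B offers that and keeps 62.5.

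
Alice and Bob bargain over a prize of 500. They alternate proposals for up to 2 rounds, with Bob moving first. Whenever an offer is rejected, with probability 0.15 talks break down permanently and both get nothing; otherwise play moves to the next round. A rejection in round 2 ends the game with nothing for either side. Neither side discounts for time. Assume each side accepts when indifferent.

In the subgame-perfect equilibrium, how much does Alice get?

Round 2 (Alice proposes): rejection yields 0 for Bob; Alice offers 0 and keeps 500.
Round 1 (Bob proposes): rejecting gives Alice an expected 0.85 × 500 = 425. Bob offers 425 and keeps 500 − 425 = 75.

425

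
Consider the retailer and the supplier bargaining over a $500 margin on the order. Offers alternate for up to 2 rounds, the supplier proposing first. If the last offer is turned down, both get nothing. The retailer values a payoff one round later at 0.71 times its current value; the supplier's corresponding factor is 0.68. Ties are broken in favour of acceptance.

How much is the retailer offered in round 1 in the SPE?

355

Solve by backward induction from round 2.
Round 2 (the retailer proposes): the supplier will accept anything ≥ 0, so the retailer offers 0 and keeps 500.
Round 1 (the supplier proposes): the retailer can get 500 next round, worth 0.71 × 500 = 355 now; the supplier offers that and keeps 145.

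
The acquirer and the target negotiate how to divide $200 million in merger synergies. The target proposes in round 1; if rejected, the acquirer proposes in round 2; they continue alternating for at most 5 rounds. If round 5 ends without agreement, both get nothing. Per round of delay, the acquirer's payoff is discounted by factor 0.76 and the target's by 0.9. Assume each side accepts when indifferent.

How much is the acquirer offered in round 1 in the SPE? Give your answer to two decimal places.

Round 5 (the target proposes): the acquirer will accept anything ≥ 0, so the target offers 0 and keeps 200.
Round 4 (the acquirer proposes): the target can get 200 next round, worth 0.9 × 200 = 180 now. The acquirer offers 180 and keeps 200 − 180 = 20.
Round 3 (the target proposes): the acquirer can get 20 next round, worth 0.76 × 20 = 15.2 now. The target offers 15.2 and keeps 200 − 15.2 = 184.8.
Round 2 (the acquirer proposes): the target can get 184.8 next round, worth 0.9 × 184.8 = 166.32 now. The acquirer offers 166.32 and keeps 200 − 166.32 = 33.68.
Round 1 (the target proposes): the acquirer can get 33.68 next round, worth 0.76 × 33.68 = 25.5968 now, so the target offers 25.5968, keeping 174.4032.

25.60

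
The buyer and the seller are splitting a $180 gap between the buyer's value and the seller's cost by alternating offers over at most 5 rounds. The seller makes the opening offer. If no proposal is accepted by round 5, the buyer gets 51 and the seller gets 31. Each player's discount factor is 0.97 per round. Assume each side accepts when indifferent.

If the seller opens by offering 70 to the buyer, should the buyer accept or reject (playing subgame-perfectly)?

Accept

Work out the buyer's continuation value if the offer is rejected.
Round 5 (the seller proposes): the buyer gets 51 if talks fail, so the seller offers 51 and keeps 129.
Round 4 (the buyer proposes): the seller can get 129 next round, worth 0.97 × 129 = 125.13 now, so the buyer offers 125.13, keeping 54.87.
Round 3 (the seller proposes): the buyer can get 54.87 next round, worth 0.97 × 54.87 = 53.2239 now. The seller offers 53.2239 and keeps 180 − 53.2239 = 126.7761.
Round 2 (the buyer proposes): the seller can get 126.7761 next round, worth 0.97 × 126.7761 = 122.972817 now; the buyer offers that and keeps 57.027183.
So by rejecting in round 1, the buyer gets 57.027183 next round, worth 0.97 × 57.027183 = 55.31636751 now.
Offer 70 ≥ 55.31636751, so the buyer accepts.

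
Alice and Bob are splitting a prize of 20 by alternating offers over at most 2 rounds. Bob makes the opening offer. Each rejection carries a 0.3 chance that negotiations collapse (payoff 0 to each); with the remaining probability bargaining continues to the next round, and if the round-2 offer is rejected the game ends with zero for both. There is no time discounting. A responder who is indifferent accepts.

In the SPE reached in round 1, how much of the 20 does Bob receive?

Round 2 (Alice proposes): Bob will accept anything ≥ 0, so Alice offers 0 and keeps 20.
Round 1 (Bob proposes): rejecting gives Alice an expected 0.7 × 20 = 14, so Bob offers 14, keeping 6.

6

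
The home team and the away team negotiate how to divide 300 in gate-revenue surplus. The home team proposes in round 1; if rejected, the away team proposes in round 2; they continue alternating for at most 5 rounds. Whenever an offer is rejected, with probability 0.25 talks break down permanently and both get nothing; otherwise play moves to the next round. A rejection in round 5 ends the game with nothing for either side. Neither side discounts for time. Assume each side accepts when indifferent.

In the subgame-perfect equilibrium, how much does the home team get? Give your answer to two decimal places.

212.11

By backward induction:
Round 5 (the home team proposes): rejection yields 0 for the away team; the home team offers 0 and keeps 300.
Round 4 (the away team proposes): rejecting gives the home team an expected 0.75 × 300 = 225, so the away team offers 225, keeping 75.
Round 3 (the home team proposes): rejecting gives the away team an expected 0.75 × 75 = 56.25, so the home team offers 56.25, keeping 243.75.
Round 2 (the away team proposes): rejecting gives the home team an expected 0.75 × 243.75 = 182.8125; the away team offers that and keeps 117.1875.
Round 1 (the home team proposes): rejecting gives the away team an expected 0.75 × 117.1875 = 87.890625. The home team offers 87.890625 and keeps 300 − 87.890625 = 212.109375.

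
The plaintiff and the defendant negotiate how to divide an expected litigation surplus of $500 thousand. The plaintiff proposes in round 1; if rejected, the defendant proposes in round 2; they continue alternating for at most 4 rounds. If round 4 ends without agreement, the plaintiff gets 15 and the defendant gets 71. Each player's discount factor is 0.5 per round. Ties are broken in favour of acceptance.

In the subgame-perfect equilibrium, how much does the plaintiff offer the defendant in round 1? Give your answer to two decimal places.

185.63

Round 4 (the defendant proposes): the plaintiff gets 15 if talks fail, so the defendant offers 15 and keeps 485.
Round 3 (the plaintiff proposes): the defendant can get 485 next round, worth 0.5 × 485 = 242.5 now. The plaintiff offers 242.5 and keeps 500 − 242.5 = 257.5.
Round 2 (the defendant proposes): the plaintiff can get 257.5 next round, worth 0.5 × 257.5 = 128.75 now; the defendant offers that and keeps 371.25.
Round 1 (the plaintiff proposes): the defendant can get 371.25 next round, worth 0.5 × 371.25 = 185.625 now, so the plaintiff offers 185.625, keeping 314.375.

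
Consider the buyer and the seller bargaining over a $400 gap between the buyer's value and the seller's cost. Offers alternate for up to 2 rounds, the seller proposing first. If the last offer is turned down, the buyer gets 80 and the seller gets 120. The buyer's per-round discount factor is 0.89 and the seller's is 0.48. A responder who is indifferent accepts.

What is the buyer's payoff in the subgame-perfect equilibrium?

Round 2 (the buyer proposes): the seller gets 120 if talks fail, so the buyer offers 120 and keeps 280.
Round 1 (the seller proposes): the buyer can get 280 next round, worth 0.89 × 280 = 249.2 now; the seller offers that and keeps 150.8.

249.2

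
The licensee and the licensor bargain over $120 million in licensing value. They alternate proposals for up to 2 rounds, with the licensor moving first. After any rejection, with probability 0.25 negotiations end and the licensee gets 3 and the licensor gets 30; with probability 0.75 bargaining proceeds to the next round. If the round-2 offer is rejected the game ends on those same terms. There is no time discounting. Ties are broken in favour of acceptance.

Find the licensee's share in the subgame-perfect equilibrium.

Round 2 (the licensee proposes): the licensor gets 30 if talks fail, so the licensee offers 30 and keeps 90.
Round 1 (the licensor proposes): rejecting gives the licensee an expected 0.75 × 90 + 0.25 × 3 = 68.25. The licensor offers 68.25 and keeps 120 − 68.25 = 51.75.

68.25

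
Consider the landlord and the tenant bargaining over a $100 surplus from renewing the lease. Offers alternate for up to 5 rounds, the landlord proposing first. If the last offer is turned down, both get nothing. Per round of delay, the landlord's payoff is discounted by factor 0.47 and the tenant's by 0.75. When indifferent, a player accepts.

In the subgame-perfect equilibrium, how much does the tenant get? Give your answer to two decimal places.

Round 5 (the landlord proposes): rejection yields 0 for the tenant; the landlord offers 0 and keeps 100.
Round 4 (the tenant proposes): the landlord can get 100 next round, worth 0.47 × 100 = 47 now. The tenant offers 47 and keeps 100 − 47 = 53.
Round 3 (the landlord proposes): the tenant can get 53 next round, worth 0.75 × 53 = 39.75 now, so the landlord offers 39.75, keeping 60.25.
Round 2 (the tenant proposes): the landlord can get 60.25 next round, worth 0.47 × 60.25 = 28.3175 now; the tenant offers that and keeps 71.6825.
Round 1 (the landlord proposes): the tenant can get 71.6825 next round, worth 0.75 × 71.6825 = 53.761875 now. The landlord offers 53.761875 and keeps 100 − 53.761875 = 46.238125.

53.76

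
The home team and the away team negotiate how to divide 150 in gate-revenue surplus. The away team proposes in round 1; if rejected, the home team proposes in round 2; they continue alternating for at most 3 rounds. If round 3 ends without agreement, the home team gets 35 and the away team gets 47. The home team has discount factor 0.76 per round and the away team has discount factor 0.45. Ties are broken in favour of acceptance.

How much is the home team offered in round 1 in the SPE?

Round 3 (the away team proposes): the home team gets 35 if talks fail, so the away team offers 35 and keeps 115.
Round 2 (the home team proposes): the away team can get 115 next round, worth 0.45 × 115 = 51.75 now; the home team offers that and keeps 98.25.
Round 1 (the away team proposes): the home team can get 98.25 next round, worth 0.76 × 98.25 = 74.67 now, so the away team offers 74.67, keeping 75.33.

74.67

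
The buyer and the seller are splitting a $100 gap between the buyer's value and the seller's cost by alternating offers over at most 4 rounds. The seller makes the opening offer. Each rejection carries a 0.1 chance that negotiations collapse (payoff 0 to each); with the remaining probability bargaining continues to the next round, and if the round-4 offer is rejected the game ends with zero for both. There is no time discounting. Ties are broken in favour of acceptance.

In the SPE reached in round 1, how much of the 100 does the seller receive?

18.1

Round 4 (the buyer proposes): rejection yields 0 for the seller; the buyer offers 0 and keeps 100.
Round 3 (the seller proposes): rejecting gives the buyer an expected 0.9 × 100 = 90; the seller offers that and keeps 10.
Round 2 (the buyer proposes): rejecting gives the seller an expected 0.9 × 10 = 9; the buyer offers that and keeps 91.
Round 1 (the seller proposes): rejecting gives the buyer an expected 0.9 × 91 = 81.9; the seller offers that and keeps 18.1.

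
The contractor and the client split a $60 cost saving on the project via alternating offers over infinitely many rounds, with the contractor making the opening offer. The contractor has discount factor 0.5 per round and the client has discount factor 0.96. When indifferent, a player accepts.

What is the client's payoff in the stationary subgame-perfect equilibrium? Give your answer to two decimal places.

In a stationary SPE each proposer offers the other exactly their discounted continuation value.
If the contractor keeps x when proposing and the client keeps y when proposing, then x = 60 − 0.96y and y = 60 − 0.5x.
Solving: x = 60(1 − 0.96) / (1 − 0.5·0.96) = 2.4 / 0.52 ≈ 4.6154.
The client gets 60 − 4.6154 ≈ 55.3846.

55.38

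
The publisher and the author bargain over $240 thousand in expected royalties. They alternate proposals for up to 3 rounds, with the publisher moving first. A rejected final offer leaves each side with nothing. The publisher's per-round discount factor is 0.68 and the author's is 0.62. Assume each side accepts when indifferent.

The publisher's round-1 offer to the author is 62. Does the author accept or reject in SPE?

Round 3 (the publisher proposes): rejection yields 0 for the author; the publisher offers 0 and keeps 240.
Round 2 (the author proposes): the publisher can get 240 next round, worth 0.68 × 240 = 163.2 now; the author offers that and keeps 76.8.
So by rejecting in round 1, the author gets 76.8 next round, worth 0.62 × 76.8 = 47.616 now.
Offer 62 ≥ 47.616, so the author accepts.

Accept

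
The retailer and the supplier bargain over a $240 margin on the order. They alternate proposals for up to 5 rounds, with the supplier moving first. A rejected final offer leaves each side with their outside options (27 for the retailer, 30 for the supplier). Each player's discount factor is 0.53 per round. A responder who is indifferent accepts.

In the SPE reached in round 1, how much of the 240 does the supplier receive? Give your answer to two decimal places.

161.29

Work backward from the last round.
Round 5 (the supplier proposes): the retailer gets 27 if talks fail, so the supplier offers 27 and keeps 213.
Round 4 (the retailer proposes): the supplier can get 213 next round, worth 0.53 × 213 = 112.89 now. The retailer offers 112.89 and keeps 240 − 112.89 = 127.11.
Round 3 (the supplier proposes): the retailer can get 127.11 next round, worth 0.53 × 127.11 = 67.3683 now. The supplier offers 67.3683 and keeps 240 − 67.3683 = 172.6317.
Round 2 (the retailer proposes): the supplier can get 172.6317 next round, worth 0.53 × 172.6317 = 91.494801 now, so the retailer offers 91.494801, keeping 148.505199.
Round 1 (the supplier proposes): the retailer can get 148.505199 next round, worth 0.53 × 148.505199 = 78.70775547 now; the supplier offers that and keeps 161.29224453.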